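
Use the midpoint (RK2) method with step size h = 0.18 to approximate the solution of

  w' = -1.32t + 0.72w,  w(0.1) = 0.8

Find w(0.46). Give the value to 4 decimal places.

0.8907

Midpoint: k1 = f(t_n, w_n); k2 = f(t_n + h/2, w_n + (h/2)·k1); w_{n+1} = w_n + h·k2.
t=0.100000, w=0.800000:
  k1 = f(0.100000, 0.800000) = 0.444000
  k2 = f(0.190000, 0.839960) = 0.353971
  w ← 0.800000 + 0.18·0.353971 = 0.863715
t=0.280000, w=0.863715:
  k1 = f(0.280000, 0.863715) = 0.252275
  k2 = f(0.370000, 0.886420) = 0.149822
  w ← 0.863715 + 0.18·0.149822 = 0.890683
w(0.46) ≈ 0.8907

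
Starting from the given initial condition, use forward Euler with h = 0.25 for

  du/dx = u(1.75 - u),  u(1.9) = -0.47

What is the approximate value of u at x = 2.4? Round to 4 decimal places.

-1.1841

Euler: u_{n+1} = u_n + h·f(x_n, u_n).
x=1.900000, u=-0.470000: f=-1.043400 → u ← -0.470000 + 0.25·(-1.043400) = -0.730850
x=2.150000, u=-0.730850: f=-1.813129 → u ← -0.730850 + 0.25·(-1.813129) = -1.184132
u(2.4) ≈ -1.1841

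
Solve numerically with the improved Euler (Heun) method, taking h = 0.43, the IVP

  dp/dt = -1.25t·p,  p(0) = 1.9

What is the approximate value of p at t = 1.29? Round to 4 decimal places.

Heun: k1 = f(t_n, p_n); k2 = f(t_n + h, p_n + h·k1); p_{n+1} = p_n + (h/2)·(k1 + k2).
t=0.000000, p=1.900000:
  k1 = f(0.000000, 1.900000) = 0.000000
  k2 = f(0.430000, 1.900000) = -1.021250
  p ← 1.900000 + (0.43/2)·(0.000000 + (-1.021250)) = 1.680431
t=0.430000, p=1.680431:
  k1 = f(0.430000, 1.680431) = -0.903232
  k2 = f(0.860000, 1.292042) = -1.388945
  p ← 1.680431 + (0.43/2)·(-0.903232 + (-1.388945)) = 1.187613
t=0.860000, p=1.187613:
  k1 = f(0.860000, 1.187613) = -1.276684
  k2 = f(1.290000, 0.638639) = -1.029805
  p ← 1.187613 + (0.43/2)·(-1.276684 + (-1.029805)) = 0.691718
p(1.29) ≈ 0.6917

0.6917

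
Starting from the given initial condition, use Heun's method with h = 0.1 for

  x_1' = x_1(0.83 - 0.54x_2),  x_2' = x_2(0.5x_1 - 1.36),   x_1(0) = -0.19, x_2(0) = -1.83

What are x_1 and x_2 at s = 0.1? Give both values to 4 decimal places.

-0.2261, -1.5818

Heun on (x_1,x_2): k1 = f(s_n, state_n); k2 = f(s_n + h, state_n + h·k1); state_{n+1} = state_n + (h/2)·(k1 + k2).
0.000000: (-0.190000, -1.830000)
  k1 = (-0.345458, 2.662650)
  predictor → (-0.224546, -1.563735)
  k2 = (-0.375983, 2.302245)
  → (-0.226072, -1.581755)
(x_1(0.1), x_2(0.1)) ≈ (-0.2261, -1.5818)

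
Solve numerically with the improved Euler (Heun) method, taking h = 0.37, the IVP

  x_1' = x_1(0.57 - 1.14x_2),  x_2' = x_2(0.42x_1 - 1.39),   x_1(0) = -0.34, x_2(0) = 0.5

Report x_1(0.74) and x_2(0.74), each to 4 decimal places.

-0.4065, 0.1755

Heun on (x_1,x_2): k1 = f(t_n, state_n); k2 = f(t_n + h, state_n + h·k1); state_{n+1} = state_n + (h/2)·(k1 + k2).
0.000000: (-0.340000, 0.500000)
  k1 = (0.000000, -0.766400)
  predictor → (-0.340000, 0.216432)
  k2 = (-0.109911, -0.331747)
  → (-0.360334, 0.296843)
0.370000: (-0.360334, 0.296843)
  k1 = (-0.083453, -0.457536)
  predictor → (-0.391211, 0.127555)
  k2 = (-0.166103, -0.198259)
  → (-0.406501, 0.175521)
(x_1(0.74), x_2(0.74)) ≈ (-0.4065, 0.1755)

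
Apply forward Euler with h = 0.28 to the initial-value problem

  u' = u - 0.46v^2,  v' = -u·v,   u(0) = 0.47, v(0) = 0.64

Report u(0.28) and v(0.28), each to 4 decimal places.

0.5488, 0.5558

Euler on (u,v): u_{n+1} = u_n + h·u', v_{n+1} = v_n + h·v'.
0.000000: (0.470000, 0.640000); f=(0.281584, -0.300800) → (0.548844, 0.555776)
(u(0.28), v(0.28)) ≈ (0.5488, 0.5558)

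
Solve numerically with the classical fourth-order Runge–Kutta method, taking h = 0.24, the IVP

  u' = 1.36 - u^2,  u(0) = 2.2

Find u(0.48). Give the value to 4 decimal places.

RK4: k1 = f(x_n, u_n); k2 = f(x_n + h/2, u_n + (h/2)·k1); k3 = f(x_n + h/2, u_n + (h/2)·k2); k4 = f(x_n + h, u_n + h·k3); u_{n+1} = u_n + (h/6)·(k1 + 2k2 + 2k3 + k4).
x=0.000000, u=2.200000:
  k1 = f(0.000000, 2.200000) = -3.480000
  k2 = f(0.120000, 1.782400) = -1.816950
  k3 = f(0.120000, 1.981966) = -2.568189
  k4 = f(0.240000, 1.583635) = -1.147898
  u ← 2.200000 + (0.24/6)·(k1 + 2k2 + 2k3 + k4) = 1.664073
x=0.240000, u=1.664073:
  k1 = f(0.240000, 1.664073) = -1.409139
  k2 = f(0.360000, 1.494976) = -0.874954
  k3 = f(0.360000, 1.559078) = -1.070726
  k4 = f(0.480000, 1.407099) = -0.619927
  u ← 1.664073 + (0.24/6)·(k1 + 2k2 + 2k3 + k4) = 1.427256
u(0.48) ≈ 1.4273

1.4273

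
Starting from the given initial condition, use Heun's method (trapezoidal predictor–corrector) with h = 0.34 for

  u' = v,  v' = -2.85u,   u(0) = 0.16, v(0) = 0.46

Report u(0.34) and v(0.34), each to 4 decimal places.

0.2900, 0.2292

Heun on (u,v): k1 = f(t_n, state_n); k2 = f(t_n + h, state_n + h·k1); state_{n+1} = state_n + (h/2)·(k1 + k2).
0.000000: (0.160000, 0.460000)
  k1 = (0.460000, -0.456000)
  predictor → (0.316400, 0.304960)
  k2 = (0.304960, -0.901740)
  → (0.290043, 0.229184)
(u(0.34), v(0.34)) ≈ (0.2900, 0.2292)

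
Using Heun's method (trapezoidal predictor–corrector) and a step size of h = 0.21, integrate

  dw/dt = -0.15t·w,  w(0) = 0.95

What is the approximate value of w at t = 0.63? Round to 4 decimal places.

0.9221

Heun: k1 = f(t_n, w_n); k2 = f(t_n + h, w_n + h·k1); w_{n+1} = w_n + (h/2)·(k1 + k2).
t=0.000000, w=0.950000:
  k1 = f(0.000000, 0.950000) = 0.000000
  k2 = f(0.210000, 0.950000) = -0.029925
  w ← 0.950000 + (0.21/2)·(0.000000 + (-0.029925)) = 0.946858
t=0.210000, w=0.946858:
  k1 = f(0.210000, 0.946858) = -0.029826
  k2 = f(0.420000, 0.940594) = -0.059257
  w ← 0.946858 + (0.21/2)·(-0.029826 + (-0.059257)) = 0.937504
t=0.420000, w=0.937504:
  k1 = f(0.420000, 0.937504) = -0.059063
  k2 = f(0.630000, 0.925101) = -0.087422
  w ← 0.937504 + (0.21/2)·(-0.059063 + (-0.087422)) = 0.922123
w(0.63) ≈ 0.9221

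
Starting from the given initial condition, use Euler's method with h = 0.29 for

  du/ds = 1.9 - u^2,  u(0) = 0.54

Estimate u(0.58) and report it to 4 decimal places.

Euler: u_{n+1} = u_n + h·f(s_n, u_n).
s=0.000000, u=0.540000: f=1.608400 → u ← 0.540000 + 0.29·1.608400 = 1.006436
s=0.290000, u=1.006436: f=0.887087 → u ← 1.006436 + 0.29·0.887087 = 1.263691
u(0.58) ≈ 1.2637

1.2637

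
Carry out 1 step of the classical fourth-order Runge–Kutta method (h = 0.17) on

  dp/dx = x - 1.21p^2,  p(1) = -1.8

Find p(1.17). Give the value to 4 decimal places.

RK4: k1 = f(x_n, p_n); k2 = f(x_n + h/2, p_n + (h/2)·k1); k3 = f(x_n + h/2, p_n + (h/2)·k2); k4 = f(x_n + h, p_n + h·k3); p_{n+1} = p_n + (h/6)·(k1 + 2k2 + 2k3 + k4).
x=1.000000, p=-1.800000:
  k1 = f(1.000000, -1.800000) = -2.920400
  k2 = f(1.085000, -2.048234) = -3.991268
  k3 = f(1.085000, -2.139258) = -4.452473
  k4 = f(1.170000, -2.556920) = -6.740788
  p ← -1.800000 + (0.17/6)·(k1 + 2k2 + 2k3 + k4) = -2.552212
p(1.17) ≈ -2.5522

-2.5522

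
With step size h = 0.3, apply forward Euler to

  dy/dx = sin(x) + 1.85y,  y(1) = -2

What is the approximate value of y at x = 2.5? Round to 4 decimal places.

-14.2117

Euler: y_{n+1} = y_n + h·f(x_n, y_n).
x=1.000000, y=-2.000000: f=-2.858529 → y ← -2.000000 + 0.3·(-2.858529) = -2.857559
x=1.300000, y=-2.857559: f=-4.322925 → y ← -2.857559 + 0.3·(-4.322925) = -4.154436
x=1.600000, y=-4.154436: f=-6.686134 → y ← -4.154436 + 0.3·(-6.686134) = -6.160276
x=1.900000, y=-6.160276: f=-10.450211 → y ← -6.160276 + 0.3·(-10.450211) = -9.295340
x=2.200000, y=-9.295340: f=-16.387882 → y ← -9.295340 + 0.3·(-16.387882) = -14.211704
y(2.5) ≈ -14.2117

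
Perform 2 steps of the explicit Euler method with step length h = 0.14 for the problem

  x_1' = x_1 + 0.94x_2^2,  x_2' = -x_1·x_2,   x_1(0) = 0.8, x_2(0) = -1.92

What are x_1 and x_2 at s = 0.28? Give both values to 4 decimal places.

1.9753, -1.3715

Euler on (x_1,x_2): x_1_{n+1} = x_1_n + h·x_1', x_2_{n+1} = x_2_n + h·x_2'.
0.000000: (0.800000, -1.920000); f=(4.265216, 1.536000) → (1.397130, -1.704960)
0.140000: (1.397130, -1.704960); f=(4.129606, 2.382051) → (1.975275, -1.371473)
(x_1(0.28), x_2(0.28)) ≈ (1.9753, -1.3715)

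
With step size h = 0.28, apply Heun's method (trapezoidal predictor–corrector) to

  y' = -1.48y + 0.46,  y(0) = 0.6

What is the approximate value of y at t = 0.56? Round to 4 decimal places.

0.4412

Heun: k1 = f(t_n, y_n); k2 = f(t_n + h, y_n + h·k1); y_{n+1} = y_n + (h/2)·(k1 + k2).
t=0.000000, y=0.600000:
  k1 = f(0.000000, 0.600000) = -0.428000
  k2 = f(0.280000, 0.480160) = -0.250637
  y ← 0.600000 + (0.28/2)·(-0.428000 + (-0.250637)) = 0.504991
t=0.280000, y=0.504991:
  k1 = f(0.280000, 0.504991) = -0.287386
  k2 = f(0.560000, 0.424523) = -0.168294
  y ← 0.504991 + (0.28/2)·(-0.287386 + (-0.168294)) = 0.441196
y(0.56) ≈ 0.4412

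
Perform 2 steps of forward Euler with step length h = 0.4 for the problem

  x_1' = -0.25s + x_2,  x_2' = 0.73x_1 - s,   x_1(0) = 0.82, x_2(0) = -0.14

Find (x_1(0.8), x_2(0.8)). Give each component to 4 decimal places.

Euler on (x_1,x_2): x_1_{n+1} = x_1_n + h·x_1', x_2_{n+1} = x_2_n + h·x_2'.
0.000000: (0.820000, -0.140000); f=(-0.140000, 0.598600) → (0.764000, 0.099440)
0.400000: (0.764000, 0.099440); f=(-0.000560, 0.157720) → (0.763776, 0.162528)
(x_1(0.8), x_2(0.8)) ≈ (0.7638, 0.1625)

0.7638, 0.1625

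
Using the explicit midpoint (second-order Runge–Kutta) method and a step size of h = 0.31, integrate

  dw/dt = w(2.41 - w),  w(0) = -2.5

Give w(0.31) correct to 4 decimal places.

-11.7980

Midpoint: k1 = f(t_n, w_n); k2 = f(t_n + h/2, w_n + (h/2)·k1); w_{n+1} = w_n + h·k2.
t=0.000000, w=-2.500000:
  k1 = f(0.000000, -2.500000) = -12.275000
  k2 = f(0.155000, -4.402625) = -29.993433
  w ← -2.500000 + 0.31·(-29.993433) = -11.797964
w(0.31) ≈ -11.7980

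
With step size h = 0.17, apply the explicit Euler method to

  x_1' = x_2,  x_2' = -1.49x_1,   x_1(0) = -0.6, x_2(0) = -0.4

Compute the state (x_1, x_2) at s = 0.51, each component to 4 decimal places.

Euler on (x_1,x_2): x_1_{n+1} = x_1_n + h·x_1', x_2_{n+1} = x_2_n + h·x_2'.
0.000000: (-0.600000, -0.400000); f=(-0.400000, 0.894000) → (-0.668000, -0.248020)
0.170000: (-0.668000, -0.248020); f=(-0.248020, 0.995320) → (-0.710163, -0.078816)
0.340000: (-0.710163, -0.078816); f=(-0.078816, 1.058143) → (-0.723562, 0.101069)
(x_1(0.51), x_2(0.51)) ≈ (-0.7236, 0.1011)

-0.7236, 0.1011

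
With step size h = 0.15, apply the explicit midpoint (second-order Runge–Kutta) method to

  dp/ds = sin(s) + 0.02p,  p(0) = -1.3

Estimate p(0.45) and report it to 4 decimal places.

Midpoint: k1 = f(s_n, p_n); k2 = f(s_n + h/2, p_n + (h/2)·k1); p_{n+1} = p_n + h·k2.
s=0.000000, p=-1.300000:
  k1 = f(0.000000, -1.300000) = -0.026000
  k2 = f(0.075000, -1.301950) = 0.048891
  p ← -1.300000 + 0.15·0.048891 = -1.292666
s=0.150000, p=-1.292666:
  k1 = f(0.150000, -1.292666) = 0.123585
  k2 = f(0.225000, -1.283398) = 0.197438
  p ← -1.292666 + 0.15·0.197438 = -1.263051
s=0.300000, p=-1.263051:
  k1 = f(0.300000, -1.263051) = 0.270259
  k2 = f(0.375000, -1.242781) = 0.341417
  p ← -1.263051 + 0.15·0.341417 = -1.211838
p(0.45) ≈ -1.2118

-1.2118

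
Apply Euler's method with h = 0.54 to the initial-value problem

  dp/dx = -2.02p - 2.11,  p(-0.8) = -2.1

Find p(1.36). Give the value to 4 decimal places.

Euler: p_{n+1} = p_n + h·f(x_n, p_n).
x=-0.800000, p=-2.100000: f=2.132000 → p ← -2.100000 + 0.54·2.132000 = -0.948720
x=-0.260000, p=-0.948720: f=-0.193586 → p ← -0.948720 + 0.54·(-0.193586) = -1.053256
x=0.280000, p=-1.053256: f=0.017578 → p ← -1.053256 + 0.54·0.017578 = -1.043764
x=0.820000, p=-1.043764: f=-0.001596 → p ← -1.043764 + 0.54·(-0.001596) = -1.044626
p(1.36) ≈ -1.0446

-1.0446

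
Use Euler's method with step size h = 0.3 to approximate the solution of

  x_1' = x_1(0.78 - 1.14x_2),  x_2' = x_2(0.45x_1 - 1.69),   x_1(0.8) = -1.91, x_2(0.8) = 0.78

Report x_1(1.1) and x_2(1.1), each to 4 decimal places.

-1.8474, 0.1834

Euler on (x_1,x_2): x_1_{n+1} = x_1_n + h·x_1', x_2_{n+1} = x_2_n + h·x_2'.
0.800000: (-1.910000, 0.780000); f=(0.208572, -1.988610) → (-1.847428, 0.183417)
(x_1(1.1), x_2(1.1)) ≈ (-1.8474, 0.1834)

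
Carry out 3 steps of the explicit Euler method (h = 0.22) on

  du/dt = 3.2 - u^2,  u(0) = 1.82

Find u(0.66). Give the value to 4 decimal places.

1.7891

Euler: u_{n+1} = u_n + h·f(t_n, u_n).
t=0.000000, u=1.820000: f=-0.112400 → u ← 1.820000 + 0.22·(-0.112400) = 1.795272
t=0.220000, u=1.795272: f=-0.023002 → u ← 1.795272 + 0.22·(-0.023002) = 1.790212
t=0.440000, u=1.790212: f=-0.004858 → u ← 1.790212 + 0.22·(-0.004858) = 1.789143
u(0.66) ≈ 1.7891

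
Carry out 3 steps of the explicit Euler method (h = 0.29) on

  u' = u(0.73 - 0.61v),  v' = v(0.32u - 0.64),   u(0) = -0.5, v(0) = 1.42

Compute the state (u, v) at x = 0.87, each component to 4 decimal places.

Euler on (u,v): u_{n+1} = u_n + h·u', v_{n+1} = v_n + h·v'.
0.000000: (-0.500000, 1.420000); f=(0.068100, -1.136000) → (-0.480251, 1.090560)
0.290000: (-0.480251, 1.090560); f=(-0.031100, -0.865556) → (-0.489270, 0.839549)
0.580000: (-0.489270, 0.839549); f=(-0.106600, -0.668756) → (-0.520184, 0.645609)
(u(0.87), v(0.87)) ≈ (-0.5202, 0.6456)

-0.5202, 0.6456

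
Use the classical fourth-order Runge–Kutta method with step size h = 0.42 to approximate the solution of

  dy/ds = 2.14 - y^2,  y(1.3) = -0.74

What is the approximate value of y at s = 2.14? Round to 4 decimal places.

RK4: k1 = f(s_n, y_n); k2 = f(s_n + h/2, y_n + (h/2)·k1); k3 = f(s_n + h/2, y_n + (h/2)·k2); k4 = f(s_n + h, y_n + h·k3); y_{n+1} = y_n + (h/6)·(k1 + 2k2 + 2k3 + k4).
s=1.300000, y=-0.740000:
  k1 = f(1.300000, -0.740000) = 1.592400
  k2 = f(1.510000, -0.405596) = 1.975492
  k3 = f(1.510000, -0.325147) = 2.034280
  k4 = f(1.720000, 0.114397) = 2.126913
  y ← -0.740000 + (0.42/6)·(k1 + 2k2 + 2k3 + k4) = 0.081720
s=1.720000, y=0.081720:
  k1 = f(1.720000, 0.081720) = 2.133322
  k2 = f(1.930000, 0.529718) = 1.859399
  k3 = f(1.930000, 0.472194) = 1.917033
  k4 = f(2.140000, 0.886874) = 1.353455
  y ← 0.081720 + (0.42/6)·(k1 + 2k2 + 2k3 + k4) = 0.854495
y(2.14) ≈ 0.8545

0.8545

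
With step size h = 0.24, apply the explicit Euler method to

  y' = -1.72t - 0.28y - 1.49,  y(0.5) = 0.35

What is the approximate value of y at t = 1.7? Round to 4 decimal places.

Euler: y_{n+1} = y_n + h·f(t_n, y_n).
t=0.500000, y=0.350000: f=-2.448000 → y ← 0.350000 + 0.24·(-2.448000) = -0.237520
t=0.740000, y=-0.237520: f=-2.696294 → y ← -0.237520 + 0.24·(-2.696294) = -0.884631
t=0.980000, y=-0.884631: f=-2.927903 → y ← -0.884631 + 0.24·(-2.927903) = -1.587327
t=1.220000, y=-1.587327: f=-3.143948 → y ← -1.587327 + 0.24·(-3.143948) = -2.341875
t=1.460000, y=-2.341875: f=-3.345475 → y ← -2.341875 + 0.24·(-3.345475) = -3.144789
y(1.7) ≈ -3.1448

-3.1448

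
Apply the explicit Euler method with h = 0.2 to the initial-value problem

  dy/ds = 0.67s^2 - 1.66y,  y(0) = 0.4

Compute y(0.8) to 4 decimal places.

0.1446

Euler: y_{n+1} = y_n + h·f(s_n, y_n).
s=0.000000, y=0.400000: f=-0.664000 → y ← 0.400000 + 0.2·(-0.664000) = 0.267200
s=0.200000, y=0.267200: f=-0.416752 → y ← 0.267200 + 0.2·(-0.416752) = 0.183850
s=0.400000, y=0.183850: f=-0.197990 → y ← 0.183850 + 0.2·(-0.197990) = 0.144252
s=0.600000, y=0.144252: f=0.001742 → y ← 0.144252 + 0.2·0.001742 = 0.144600
y(0.8) ≈ 0.1446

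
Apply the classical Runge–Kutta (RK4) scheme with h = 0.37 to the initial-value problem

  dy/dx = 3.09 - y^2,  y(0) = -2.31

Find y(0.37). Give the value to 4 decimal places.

-4.9990

RK4: k1 = f(x_n, y_n); k2 = f(x_n + h/2, y_n + (h/2)·k1); k3 = f(x_n + h/2, y_n + (h/2)·k2); k4 = f(x_n + h, y_n + h·k3); y_{n+1} = y_n + (h/6)·(k1 + 2k2 + 2k3 + k4).
x=0.000000, y=-2.310000:
  k1 = f(0.000000, -2.310000) = -2.246100
  k2 = f(0.185000, -2.725529) = -4.338506
  k3 = f(0.185000, -3.112624) = -6.598425
  k4 = f(0.370000, -4.751417) = -19.485967
  y ← -2.310000 + (0.37/6)·(k1 + 2k2 + 2k3 + k4) = -4.999032
y(0.37) ≈ -4.9990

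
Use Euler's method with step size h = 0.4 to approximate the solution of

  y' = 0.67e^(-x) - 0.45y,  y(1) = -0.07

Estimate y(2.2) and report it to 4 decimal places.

Euler: y_{n+1} = y_n + h·f(x_n, y_n).
x=1.000000, y=-0.070000: f=0.277979 → y ← -0.070000 + 0.4·0.277979 = 0.041192
x=1.400000, y=0.041192: f=0.146684 → y ← 0.041192 + 0.4·0.146684 = 0.099865
x=1.800000, y=0.099865: f=0.065811 → y ← 0.099865 + 0.4·0.065811 = 0.126190
y(2.2) ≈ 0.1262

0.1262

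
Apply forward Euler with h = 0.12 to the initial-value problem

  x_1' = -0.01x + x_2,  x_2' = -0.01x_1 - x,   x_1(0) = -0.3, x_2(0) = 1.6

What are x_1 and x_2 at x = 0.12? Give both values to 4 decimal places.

-0.1080, 1.6004

Euler on (x_1,x_2): x_1_{n+1} = x_1_n + h·x_1', x_2_{n+1} = x_2_n + h·x_2'.
0.000000: (-0.300000, 1.600000); f=(1.600000, 0.003000) → (-0.108000, 1.600360)
(x_1(0.12), x_2(0.12)) ≈ (-0.1080, 1.6004)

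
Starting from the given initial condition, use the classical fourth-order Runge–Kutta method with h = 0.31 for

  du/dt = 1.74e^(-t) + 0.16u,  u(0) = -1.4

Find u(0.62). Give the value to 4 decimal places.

-0.6965

RK4: k1 = f(t_n, u_n); k2 = f(t_n + h/2, u_n + (h/2)·k1); k3 = f(t_n + h/2, u_n + (h/2)·k2); k4 = f(t_n + h, u_n + h·k3); u_{n+1} = u_n + (h/6)·(k1 + 2k2 + 2k3 + k4).
t=0.000000, u=-1.400000:
  k1 = f(0.000000, -1.400000) = 1.516000
  k2 = f(0.155000, -1.165020) = 1.303759
  k3 = f(0.155000, -1.197917) = 1.298496
  k4 = f(0.310000, -0.997466) = 1.116603
  u ← -1.400000 + (0.31/6)·(k1 + 2k2 + 2k3 + k4) = -0.995083
t=0.310000, u=-0.995083:
  k1 = f(0.310000, -0.995083) = 1.116985
  k2 = f(0.465000, -0.821950) = 0.961443
  k3 = f(0.465000, -0.846059) = 0.957586
  k4 = f(0.620000, -0.698231) = 0.824306
  u ← -0.995083 + (0.31/6)·(k1 + 2k2 + 2k3 + k4) = -0.696483
u(0.62) ≈ -0.6965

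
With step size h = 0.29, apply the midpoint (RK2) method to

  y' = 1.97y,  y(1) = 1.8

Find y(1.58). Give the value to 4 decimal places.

5.4152

Midpoint: k1 = f(x_n, y_n); k2 = f(x_n + h/2, y_n + (h/2)·k1); y_{n+1} = y_n + h·k2.
x=1.000000, y=1.800000:
  k1 = f(1.000000, 1.800000) = 3.546000
  k2 = f(1.145000, 2.314170) = 4.558915
  y ← 1.800000 + 0.29·4.558915 = 3.122085
x=1.290000, y=3.122085:
  k1 = f(1.290000, 3.122085) = 6.150508
  k2 = f(1.435000, 4.013909) = 7.907401
  y ← 3.122085 + 0.29·7.907401 = 5.415232
y(1.58) ≈ 5.4152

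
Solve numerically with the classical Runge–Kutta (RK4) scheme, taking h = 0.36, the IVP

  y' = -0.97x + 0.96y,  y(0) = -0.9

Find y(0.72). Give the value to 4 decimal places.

RK4: k1 = f(x_n, y_n); k2 = f(x_n + h/2, y_n + (h/2)·k1); k3 = f(x_n + h/2, y_n + (h/2)·k2); k4 = f(x_n + h, y_n + h·k3); y_{n+1} = y_n + (h/6)·(k1 + 2k2 + 2k3 + k4).
x=0.000000, y=-0.900000:
  k1 = f(0.000000, -0.900000) = -0.864000
  k2 = f(0.180000, -1.055520) = -1.187899
  k3 = f(0.180000, -1.113822) = -1.243869
  k4 = f(0.360000, -1.347793) = -1.643081
  y ← -0.900000 + (0.36/6)·(k1 + 2k2 + 2k3 + k4) = -1.342237
x=0.360000, y=-1.342237:
  k1 = f(0.360000, -1.342237) = -1.637748
  k2 = f(0.540000, -1.637032) = -2.095350
  k3 = f(0.540000, -1.719400) = -2.174424
  k4 = f(0.720000, -2.125030) = -2.738429
  y ← -1.342237 + (0.36/6)·(k1 + 2k2 + 2k3 + k4) = -2.117181
y(0.72) ≈ -2.1172

-2.1172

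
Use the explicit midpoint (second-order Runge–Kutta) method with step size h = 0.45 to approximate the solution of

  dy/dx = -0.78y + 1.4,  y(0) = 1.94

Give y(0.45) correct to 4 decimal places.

Midpoint: k1 = f(x_n, y_n); k2 = f(x_n + h/2, y_n + (h/2)·k1); y_{n+1} = y_n + h·k2.
x=0.000000, y=1.940000:
  k1 = f(0.000000, 1.940000) = -0.113200
  k2 = f(0.225000, 1.914530) = -0.093333
  y ← 1.940000 + 0.45·(-0.093333) = 1.898000
y(0.45) ≈ 1.8980

1.8980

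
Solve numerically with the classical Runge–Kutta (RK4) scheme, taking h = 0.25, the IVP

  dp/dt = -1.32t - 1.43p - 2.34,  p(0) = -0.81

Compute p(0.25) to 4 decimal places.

-1.0951

RK4: k1 = f(t_n, p_n); k2 = f(t_n + h/2, p_n + (h/2)·k1); k3 = f(t_n + h/2, p_n + (h/2)·k2); k4 = f(t_n + h, p_n + h·k3); p_{n+1} = p_n + (h/6)·(k1 + 2k2 + 2k3 + k4).
t=0.000000, p=-0.810000:
  k1 = f(0.000000, -0.810000) = -1.181700
  k2 = f(0.125000, -0.957712) = -1.135471
  k3 = f(0.125000, -0.951934) = -1.143735
  k4 = f(0.250000, -1.095934) = -1.102815
  p ← -0.810000 + (0.25/6)·(k1 + 2k2 + 2k3 + k4) = -1.095122
p(0.25) ≈ -1.0951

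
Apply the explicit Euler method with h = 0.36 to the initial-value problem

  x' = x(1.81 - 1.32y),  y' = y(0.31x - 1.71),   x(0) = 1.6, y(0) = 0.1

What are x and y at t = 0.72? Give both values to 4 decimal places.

4.1702, 0.0378

Euler on (x,y): x_{n+1} = x_n + h·x', y_{n+1} = y_n + h·y'.
0.000000: (1.600000, 0.100000); f=(2.684800, -0.121400) → (2.566528, 0.056296)
0.360000: (2.566528, 0.056296); f=(4.454695, -0.051476) → (4.170218, 0.037765)
(x(0.72), y(0.72)) ≈ (4.1702, 0.0378)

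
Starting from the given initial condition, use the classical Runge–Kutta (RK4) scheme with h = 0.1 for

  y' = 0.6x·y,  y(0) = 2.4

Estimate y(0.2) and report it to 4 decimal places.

RK4: k1 = f(x_n, y_n); k2 = f(x_n + h/2, y_n + (h/2)·k1); k3 = f(x_n + h/2, y_n + (h/2)·k2); k4 = f(x_n + h, y_n + h·k3); y_{n+1} = y_n + (h/6)·(k1 + 2k2 + 2k3 + k4).
x=0.000000, y=2.400000:
  k1 = f(0.000000, 2.400000) = 0.000000
  k2 = f(0.050000, 2.400000) = 0.072000
  k3 = f(0.050000, 2.403600) = 0.072108
  k4 = f(0.100000, 2.407211) = 0.144433
  y ← 2.400000 + (0.1/6)·(k1 + 2k2 + 2k3 + k4) = 2.407211
x=0.100000, y=2.407211:
  k1 = f(0.100000, 2.407211) = 0.144433
  k2 = f(0.150000, 2.414432) = 0.217299
  k3 = f(0.150000, 2.418076) = 0.217627
  k4 = f(0.200000, 2.428973) = 0.291477
  y ← 2.407211 + (0.1/6)·(k1 + 2k2 + 2k3 + k4) = 2.428973
y(0.2) ≈ 2.4290

2.4290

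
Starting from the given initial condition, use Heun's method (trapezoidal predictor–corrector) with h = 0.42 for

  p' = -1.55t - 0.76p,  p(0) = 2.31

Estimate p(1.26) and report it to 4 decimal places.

-0.0326

Heun: k1 = f(t_n, p_n); k2 = f(t_n + h, p_n + h·k1); p_{n+1} = p_n + (h/2)·(k1 + k2).
t=0.000000, p=2.310000:
  k1 = f(0.000000, 2.310000) = -1.755600
  k2 = f(0.420000, 1.572648) = -1.846212
  p ← 2.310000 + (0.42/2)·(-1.755600 + (-1.846212)) = 1.553619
t=0.420000, p=1.553619:
  k1 = f(0.420000, 1.553619) = -1.831751
  k2 = f(0.840000, 0.784284) = -1.898056
  p ← 1.553619 + (0.42/2)·(-1.831751 + (-1.898056)) = 0.770360
t=0.840000, p=0.770360:
  k1 = f(0.840000, 0.770360) = -1.887474
  k2 = f(1.260000, -0.022379) = -1.935992
  p ← 0.770360 + (0.42/2)·(-1.887474 + (-1.935992)) = -0.032568
p(1.26) ≈ -0.0326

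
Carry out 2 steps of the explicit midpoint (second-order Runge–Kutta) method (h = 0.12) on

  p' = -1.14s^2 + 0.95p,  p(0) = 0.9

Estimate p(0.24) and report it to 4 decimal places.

Midpoint: k1 = f(s_n, p_n); k2 = f(s_n + h/2, p_n + (h/2)·k1); p_{n+1} = p_n + h·k2.
s=0.000000, p=0.900000:
  k1 = f(0.000000, 0.900000) = 0.855000
  k2 = f(0.060000, 0.951300) = 0.899631
  p ← 0.900000 + 0.12·0.899631 = 1.007956
s=0.120000, p=1.007956:
  k1 = f(0.120000, 1.007956) = 0.941142
  k2 = f(0.180000, 1.064424) = 0.974267
  p ← 1.007956 + 0.12·0.974267 = 1.124868
p(0.24) ≈ 1.1249

1.1249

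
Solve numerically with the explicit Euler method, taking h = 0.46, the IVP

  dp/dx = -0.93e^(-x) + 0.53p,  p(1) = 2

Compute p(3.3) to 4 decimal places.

5.2145

Euler: p_{n+1} = p_n + h·f(x_n, p_n).
x=1.000000, p=2.000000: f=0.717872 → p ← 2.000000 + 0.46·0.717872 = 2.330221
x=1.460000, p=2.330221: f=1.019037 → p ← 2.330221 + 0.46·1.019037 = 2.798978
x=1.920000, p=2.798978: f=1.347114 → p ← 2.798978 + 0.46·1.347114 = 3.418651
x=2.380000, p=3.418651: f=1.725813 → p ← 3.418651 + 0.46·1.725813 = 4.212525
x=2.840000, p=4.212525: f=2.178302 → p ← 4.212525 + 0.46·2.178302 = 5.214544
p(3.3) ≈ 5.2145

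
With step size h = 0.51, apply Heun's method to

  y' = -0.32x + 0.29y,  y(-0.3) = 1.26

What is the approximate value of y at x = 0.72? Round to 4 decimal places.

1.6263

Heun: k1 = f(x_n, y_n); k2 = f(x_n + h, y_n + h·k1); y_{n+1} = y_n + (h/2)·(k1 + k2).
x=-0.300000, y=1.260000:
  k1 = f(-0.300000, 1.260000) = 0.461400
  k2 = f(0.210000, 1.495314) = 0.366441
  y ← 1.260000 + (0.51/2)·(0.461400 + 0.366441) = 1.471099
x=0.210000, y=1.471099:
  k1 = f(0.210000, 1.471099) = 0.359419
  k2 = f(0.720000, 1.654403) = 0.249377
  y ← 1.471099 + (0.51/2)·(0.359419 + 0.249377) = 1.626342
y(0.72) ≈ 1.6263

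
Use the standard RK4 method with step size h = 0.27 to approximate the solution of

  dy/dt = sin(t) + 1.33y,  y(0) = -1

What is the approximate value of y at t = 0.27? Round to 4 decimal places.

RK4: k1 = f(t_n, y_n); k2 = f(t_n + h/2, y_n + (h/2)·k1); k3 = f(t_n + h/2, y_n + (h/2)·k2); k4 = f(t_n + h, y_n + h·k3); y_{n+1} = y_n + (h/6)·(k1 + 2k2 + 2k3 + k4).
t=0.000000, y=-1.000000:
  k1 = f(0.000000, -1.000000) = -1.330000
  k2 = f(0.135000, -1.179550) = -1.434211
  k3 = f(0.135000, -1.193619) = -1.452922
  k4 = f(0.270000, -1.392289) = -1.585013
  y ← -1.000000 + (0.27/6)·(k1 + 2k2 + 2k3 + k4) = -1.391018
y(0.27) ≈ -1.3910

-1.3910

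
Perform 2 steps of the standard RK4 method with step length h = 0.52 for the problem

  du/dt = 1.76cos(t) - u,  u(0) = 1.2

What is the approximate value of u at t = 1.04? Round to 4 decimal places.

1.3169

RK4: k1 = f(t_n, u_n); k2 = f(t_n + h/2, u_n + (h/2)·k1); k3 = f(t_n + h/2, u_n + (h/2)·k2); k4 = f(t_n + h, u_n + h·k3); u_{n+1} = u_n + (h/6)·(k1 + 2k2 + 2k3 + k4).
t=0.000000, u=1.200000:
  k1 = f(0.000000, 1.200000) = 0.560000
  k2 = f(0.260000, 1.345600) = 0.355246
  k3 = f(0.260000, 1.292364) = 0.408482
  k4 = f(0.520000, 1.412411) = 0.114951
  u ← 1.200000 + (0.52/6)·(k1 + 2k2 + 2k3 + k4) = 1.390875
t=0.520000, u=1.390875:
  k1 = f(0.520000, 1.390875) = 0.136486
  k2 = f(0.780000, 1.426362) = -0.175154
  k3 = f(0.780000, 1.345335) = -0.094128
  k4 = f(1.040000, 1.341929) = -0.450981
  u ← 1.390875 + (0.52/6)·(k1 + 2k2 + 2k3 + k4) = 1.316944
u(1.04) ≈ 1.3169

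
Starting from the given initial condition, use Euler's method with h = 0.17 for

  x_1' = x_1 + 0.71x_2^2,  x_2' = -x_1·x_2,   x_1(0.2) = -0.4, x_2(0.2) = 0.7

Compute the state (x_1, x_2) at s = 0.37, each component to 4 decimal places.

Euler on (x_1,x_2): x_1_{n+1} = x_1_n + h·x_1', x_2_{n+1} = x_2_n + h·x_2'.
0.200000: (-0.400000, 0.700000); f=(-0.052100, 0.280000) → (-0.408857, 0.747600)
(x_1(0.37), x_2(0.37)) ≈ (-0.4089, 0.7476)

-0.4089, 0.7476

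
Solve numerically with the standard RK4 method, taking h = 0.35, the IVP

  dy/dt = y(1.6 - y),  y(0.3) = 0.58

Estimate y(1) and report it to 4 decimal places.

RK4: k1 = f(t_n, y_n); k2 = f(t_n + h/2, y_n + (h/2)·k1); k3 = f(t_n + h/2, y_n + (h/2)·k2); k4 = f(t_n + h, y_n + h·k3); y_{n+1} = y_n + (h/6)·(k1 + 2k2 + 2k3 + k4).
t=0.300000, y=0.580000:
  k1 = f(0.300000, 0.580000) = 0.591600
  k2 = f(0.475000, 0.683530) = 0.626435
  k3 = f(0.475000, 0.689626) = 0.627818
  k4 = f(0.650000, 0.799736) = 0.640000
  y ← 0.580000 + (0.35/6)·(k1 + 2k2 + 2k3 + k4) = 0.798173
t=0.650000, y=0.798173:
  k1 = f(0.650000, 0.798173) = 0.639997
  k2 = f(0.825000, 0.910172) = 0.627862
  k3 = f(0.825000, 0.908049) = 0.628325
  k4 = f(1.000000, 1.018087) = 0.592438
  y ← 0.798173 + (0.35/6)·(k1 + 2k2 + 2k3 + k4) = 1.016620
y(1) ≈ 1.0166

1.0166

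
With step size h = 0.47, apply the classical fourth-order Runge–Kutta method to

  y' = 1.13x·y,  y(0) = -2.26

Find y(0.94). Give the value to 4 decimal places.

-3.7228

RK4: k1 = f(x_n, y_n); k2 = f(x_n + h/2, y_n + (h/2)·k1); k3 = f(x_n + h/2, y_n + (h/2)·k2); k4 = f(x_n + h, y_n + h·k3); y_{n+1} = y_n + (h/6)·(k1 + 2k2 + 2k3 + k4).
x=0.000000, y=-2.260000:
  k1 = f(0.000000, -2.260000) = 0.000000
  k2 = f(0.235000, -2.260000) = -0.600143
  k3 = f(0.235000, -2.401034) = -0.637594
  k4 = f(0.470000, -2.559669) = -1.359440
  y ← -2.260000 + (0.47/6)·(k1 + 2k2 + 2k3 + k4) = -2.560402
x=0.470000, y=-2.560402:
  k1 = f(0.470000, -2.560402) = -1.359829
  k2 = f(0.705000, -2.879962) = -2.294321
  k3 = f(0.705000, -3.099567) = -2.469270
  k4 = f(0.940000, -3.720959) = -3.952402
  y ← -2.560402 + (0.47/6)·(k1 + 2k2 + 2k3 + k4) = -3.722823
y(0.94) ≈ -3.7228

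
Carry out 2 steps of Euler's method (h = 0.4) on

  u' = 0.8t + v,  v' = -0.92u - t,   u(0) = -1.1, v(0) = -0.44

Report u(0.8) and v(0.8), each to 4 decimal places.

-1.1621, 0.2744

Euler on (u,v): u_{n+1} = u_n + h·u', v_{n+1} = v_n + h·v'.
0.000000: (-1.100000, -0.440000); f=(-0.440000, 1.012000) → (-1.276000, -0.035200)
0.400000: (-1.276000, -0.035200); f=(0.284800, 0.773920) → (-1.162080, 0.274368)
(u(0.8), v(0.8)) ≈ (-1.1621, 0.2744)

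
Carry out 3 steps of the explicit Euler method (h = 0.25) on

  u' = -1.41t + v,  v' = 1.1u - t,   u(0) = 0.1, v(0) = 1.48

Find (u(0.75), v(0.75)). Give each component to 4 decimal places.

Euler on (u,v): u_{n+1} = u_n + h·u', v_{n+1} = v_n + h·v'.
0.000000: (0.100000, 1.480000); f=(1.480000, 0.110000) → (0.470000, 1.507500)
0.250000: (0.470000, 1.507500); f=(1.155000, 0.267000) → (0.758750, 1.574250)
0.500000: (0.758750, 1.574250); f=(0.869250, 0.334625) → (0.976063, 1.657906)
(u(0.75), v(0.75)) ≈ (0.9761, 1.6579)

0.9761, 1.6579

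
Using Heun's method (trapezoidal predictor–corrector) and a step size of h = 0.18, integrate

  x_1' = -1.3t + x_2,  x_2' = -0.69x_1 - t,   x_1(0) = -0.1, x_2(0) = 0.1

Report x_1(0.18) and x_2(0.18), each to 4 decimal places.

Heun on (x_1,x_2): k1 = f(t_n, state_n); k2 = f(t_n + h, state_n + h·k1); state_{n+1} = state_n + (h/2)·(k1 + k2).
0.000000: (-0.100000, 0.100000)
  k1 = (0.100000, 0.069000)
  predictor → (-0.082000, 0.112420)
  k2 = (-0.121580, -0.123420)
  → (-0.101942, 0.095102)
(x_1(0.18), x_2(0.18)) ≈ (-0.1019, 0.0951)

-0.1019, 0.0951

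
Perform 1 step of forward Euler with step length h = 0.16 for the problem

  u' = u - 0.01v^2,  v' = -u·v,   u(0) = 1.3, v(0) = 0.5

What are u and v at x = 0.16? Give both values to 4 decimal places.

Euler on (u,v): u_{n+1} = u_n + h·u', v_{n+1} = v_n + h·v'.
0.000000: (1.300000, 0.500000); f=(1.297500, -0.650000) → (1.507600, 0.396000)
(u(0.16), v(0.16)) ≈ (1.5076, 0.3960)

1.5076, 0.3960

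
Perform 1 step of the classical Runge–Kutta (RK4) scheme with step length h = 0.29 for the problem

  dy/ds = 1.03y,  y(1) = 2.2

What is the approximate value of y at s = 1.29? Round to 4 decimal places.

2.9658

RK4: k1 = f(s_n, y_n); k2 = f(s_n + h/2, y_n + (h/2)·k1); k3 = f(s_n + h/2, y_n + (h/2)·k2); k4 = f(s_n + h, y_n + h·k3); y_{n+1} = y_n + (h/6)·(k1 + 2k2 + 2k3 + k4).
s=1.000000, y=2.200000:
  k1 = f(1.000000, 2.200000) = 2.266000
  k2 = f(1.145000, 2.528570) = 2.604427
  k3 = f(1.145000, 2.577642) = 2.654971
  k4 = f(1.290000, 2.969942) = 3.059040
  y ← 2.200000 + (0.29/6)·(k1 + 2k2 + 2k3 + k4) = 2.965785
y(1.29) ≈ 2.9658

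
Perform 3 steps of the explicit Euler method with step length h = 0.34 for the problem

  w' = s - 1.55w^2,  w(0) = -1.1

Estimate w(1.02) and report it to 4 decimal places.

Euler: w_{n+1} = w_n + h·f(s_n, w_n).
s=0.000000, w=-1.100000: f=-1.875500 → w ← -1.100000 + 0.34·(-1.875500) = -1.737670
s=0.340000, w=-1.737670: f=-4.340220 → w ← -1.737670 + 0.34·(-4.340220) = -3.213345
s=0.680000, w=-3.213345: f=-15.324658 → w ← -3.213345 + 0.34·(-15.324658) = -8.423729
w(1.02) ≈ -8.4237

-8.4237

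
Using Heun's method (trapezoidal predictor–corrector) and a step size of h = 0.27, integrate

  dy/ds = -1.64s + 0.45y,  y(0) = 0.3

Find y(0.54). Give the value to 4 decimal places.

Heun: k1 = f(s_n, y_n); k2 = f(s_n + h, y_n + h·k1); y_{n+1} = y_n + (h/2)·(k1 + k2).
s=0.000000, y=0.300000:
  k1 = f(0.000000, 0.300000) = 0.135000
  k2 = f(0.270000, 0.336450) = -0.291398
  y ← 0.300000 + (0.27/2)·(0.135000 + (-0.291398)) = 0.278886
s=0.270000, y=0.278886:
  k1 = f(0.270000, 0.278886) = -0.317301
  k2 = f(0.540000, 0.193215) = -0.798653
  y ← 0.278886 + (0.27/2)·(-0.317301 + (-0.798653)) = 0.128232
y(0.54) ≈ 0.1282

0.1282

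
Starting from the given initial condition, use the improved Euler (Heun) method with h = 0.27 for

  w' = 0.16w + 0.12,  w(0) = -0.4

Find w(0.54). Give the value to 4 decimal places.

-0.3684

Heun: k1 = f(x_n, w_n); k2 = f(x_n + h, w_n + h·k1); w_{n+1} = w_n + (h/2)·(k1 + k2).
x=0.000000, w=-0.400000:
  k1 = f(0.000000, -0.400000) = 0.056000
  k2 = f(0.270000, -0.384880) = 0.058419
  w ← -0.400000 + (0.27/2)·(0.056000 + 0.058419) = -0.384553
x=0.270000, w=-0.384553:
  k1 = f(0.270000, -0.384553) = 0.058471
  k2 = f(0.540000, -0.368766) = 0.060997
  w ← -0.384553 + (0.27/2)·(0.058471 + 0.060997) = -0.368425
w(0.54) ≈ -0.3684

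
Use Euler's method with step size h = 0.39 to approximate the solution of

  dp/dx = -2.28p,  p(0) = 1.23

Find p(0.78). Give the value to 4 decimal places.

0.0151

Euler: p_{n+1} = p_n + h·f(x_n, p_n).
x=0.000000, p=1.230000: f=-2.804400 → p ← 1.230000 + 0.39·(-2.804400) = 0.136284
x=0.390000, p=0.136284: f=-0.310728 → p ← 0.136284 + 0.39·(-0.310728) = 0.015100
p(0.78) ≈ 0.0151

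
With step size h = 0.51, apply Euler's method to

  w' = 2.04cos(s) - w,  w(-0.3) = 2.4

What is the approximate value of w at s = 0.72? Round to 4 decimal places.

Euler: w_{n+1} = w_n + h·f(s_n, w_n).
s=-0.300000, w=2.400000: f=-0.451114 → w ← 2.400000 + 0.51·(-0.451114) = 2.169932
s=0.210000, w=2.169932: f=-0.174749 → w ← 2.169932 + 0.51·(-0.174749) = 2.080810
w(0.72) ≈ 2.0808

2.0808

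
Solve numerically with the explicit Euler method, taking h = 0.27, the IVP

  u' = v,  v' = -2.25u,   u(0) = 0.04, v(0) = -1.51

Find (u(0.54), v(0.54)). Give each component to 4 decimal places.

-0.7820, -1.3109

Euler on (u,v): u_{n+1} = u_n + h·u', v_{n+1} = v_n + h·v'.
0.000000: (0.040000, -1.510000); f=(-1.510000, -0.090000) → (-0.367700, -1.534300)
0.270000: (-0.367700, -1.534300); f=(-1.534300, 0.827325) → (-0.781961, -1.310922)
(u(0.54), v(0.54)) ≈ (-0.7820, -1.3109)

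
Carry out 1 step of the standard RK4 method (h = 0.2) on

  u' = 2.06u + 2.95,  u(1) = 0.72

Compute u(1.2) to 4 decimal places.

1.8170

RK4: k1 = f(x_n, u_n); k2 = f(x_n + h/2, u_n + (h/2)·k1); k3 = f(x_n + h/2, u_n + (h/2)·k2); k4 = f(x_n + h, u_n + h·k3); u_{n+1} = u_n + (h/6)·(k1 + 2k2 + 2k3 + k4).
x=1.000000, u=0.720000:
  k1 = f(1.000000, 0.720000) = 4.433200
  k2 = f(1.100000, 1.163320) = 5.346439
  k3 = f(1.100000, 1.254644) = 5.534566
  k4 = f(1.200000, 1.826913) = 6.713441
  u ← 0.720000 + (0.2/6)·(k1 + 2k2 + 2k3 + k4) = 1.816955
u(1.2) ≈ 1.8170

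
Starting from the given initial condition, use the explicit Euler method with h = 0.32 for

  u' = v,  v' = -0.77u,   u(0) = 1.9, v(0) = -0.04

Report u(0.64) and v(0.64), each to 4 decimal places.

Euler on (u,v): u_{n+1} = u_n + h·u', v_{n+1} = v_n + h·v'.
0.000000: (1.900000, -0.040000); f=(-0.040000, -1.463000) → (1.887200, -0.508160)
0.320000: (1.887200, -0.508160); f=(-0.508160, -1.453144) → (1.724589, -0.973166)
(u(0.64), v(0.64)) ≈ (1.7246, -0.9732)

1.7246, -0.9732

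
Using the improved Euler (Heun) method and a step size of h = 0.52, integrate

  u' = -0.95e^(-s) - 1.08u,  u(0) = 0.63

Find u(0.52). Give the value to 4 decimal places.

Heun: k1 = f(s_n, u_n); k2 = f(s_n + h, u_n + h·k1); u_{n+1} = u_n + (h/2)·(k1 + k2).
s=0.000000, u=0.630000:
  k1 = f(0.000000, 0.630000) = -1.630400
  k2 = f(0.520000, -0.217808) = -0.329562
  u ← 0.630000 + (0.52/2)·(-1.630400 + (-0.329562)) = 0.120410
u(0.52) ≈ 0.1204

0.1204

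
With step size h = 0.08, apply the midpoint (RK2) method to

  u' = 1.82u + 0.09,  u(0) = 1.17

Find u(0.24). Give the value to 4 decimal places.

1.8353

Midpoint: k1 = f(t_n, u_n); k2 = f(t_n + h/2, u_n + (h/2)·k1); u_{n+1} = u_n + h·k2.
t=0.000000, u=1.170000:
  k1 = f(0.000000, 1.170000) = 2.219400
  k2 = f(0.040000, 1.258776) = 2.380972
  u ← 1.170000 + 0.08·2.380972 = 1.360478
t=0.080000, u=1.360478:
  k1 = f(0.080000, 1.360478) = 2.566070
  k2 = f(0.120000, 1.463121) = 2.752879
  u ← 1.360478 + 0.08·2.752879 = 1.580708
t=0.160000, u=1.580708:
  k1 = f(0.160000, 1.580708) = 2.966889
  k2 = f(0.200000, 1.699384) = 3.182878
  u ← 1.580708 + 0.08·3.182878 = 1.835338
u(0.24) ≈ 1.8353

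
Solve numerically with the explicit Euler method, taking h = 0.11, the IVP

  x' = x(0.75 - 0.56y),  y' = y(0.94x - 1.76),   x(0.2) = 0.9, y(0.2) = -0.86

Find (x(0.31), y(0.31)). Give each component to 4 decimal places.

Euler on (x,y): x_{n+1} = x_n + h·x', y_{n+1} = y_n + h·y'.
0.200000: (0.900000, -0.860000); f=(1.108440, 0.786040) → (1.021928, -0.773536)
(x(0.31), y(0.31)) ≈ (1.0219, -0.7735)

1.0219, -0.7735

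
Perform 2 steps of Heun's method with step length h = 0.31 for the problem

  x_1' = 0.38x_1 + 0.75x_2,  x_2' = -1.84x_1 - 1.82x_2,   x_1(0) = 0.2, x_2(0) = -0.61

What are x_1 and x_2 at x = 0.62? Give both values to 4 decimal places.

Heun on (x_1,x_2): k1 = f(x_n, state_n); k2 = f(x_n + h, state_n + h·k1); state_{n+1} = state_n + (h/2)·(k1 + k2).
0.000000: (0.200000, -0.610000)
  k1 = (-0.381500, 0.742200)
  predictor → (0.081735, -0.379918)
  k2 = (-0.253879, 0.541058)
  → (0.101516, -0.411095)
0.310000: (0.101516, -0.411095)
  k1 = (-0.269745, 0.561403)
  predictor → (0.017895, -0.237060)
  k2 = (-0.170995, 0.398522)
  → (0.033202, -0.262307)
(x_1(0.62), x_2(0.62)) ≈ (0.0332, -0.2623)

0.0332, -0.2623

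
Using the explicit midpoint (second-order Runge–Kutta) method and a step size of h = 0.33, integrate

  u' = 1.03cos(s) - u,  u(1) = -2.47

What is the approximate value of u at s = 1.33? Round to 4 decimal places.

-1.6855

Midpoint: k1 = f(s_n, u_n); k2 = f(s_n + h/2, u_n + (h/2)·k1); u_{n+1} = u_n + h·k2.
s=1.000000, u=-2.470000:
  k1 = f(1.000000, -2.470000) = 3.026511
  k2 = f(1.165000, -1.970626) = 2.377219
  u ← -2.470000 + 0.33·2.377219 = -1.685518
u(1.33) ≈ -1.6855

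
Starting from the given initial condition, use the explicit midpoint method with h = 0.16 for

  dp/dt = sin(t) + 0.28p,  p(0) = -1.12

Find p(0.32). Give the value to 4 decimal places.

-1.1730

Midpoint: k1 = f(t_n, p_n); k2 = f(t_n + h/2, p_n + (h/2)·k1); p_{n+1} = p_n + h·k2.
t=0.000000, p=-1.120000:
  k1 = f(0.000000, -1.120000) = -0.313600
  k2 = f(0.080000, -1.145088) = -0.240710
  p ← -1.120000 + 0.16·(-0.240710) = -1.158514
t=0.160000, p=-1.158514:
  k1 = f(0.160000, -1.158514) = -0.165066
  k2 = f(0.240000, -1.171719) = -0.090379
  p ← -1.158514 + 0.16·(-0.090379) = -1.172974
p(0.32) ≈ -1.1730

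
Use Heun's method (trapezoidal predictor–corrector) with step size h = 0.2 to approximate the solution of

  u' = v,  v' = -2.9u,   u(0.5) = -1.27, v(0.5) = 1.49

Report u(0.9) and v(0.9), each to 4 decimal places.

-0.4182, 2.5371

Heun on (u,v): k1 = f(x_n, state_n); k2 = f(x_n + h, state_n + h·k1); state_{n+1} = state_n + (h/2)·(k1 + k2).
0.500000: (-1.270000, 1.490000)
  k1 = (1.490000, 3.683000)
  predictor → (-0.972000, 2.226600)
  k2 = (2.226600, 2.818800)
  → (-0.898340, 2.140180)
0.700000: (-0.898340, 2.140180)
  k1 = (2.140180, 2.605186)
  predictor → (-0.470304, 2.661217)
  k2 = (2.661217, 1.363882)
  → (-0.418200, 2.537087)
(u(0.9), v(0.9)) ≈ (-0.4182, 2.5371)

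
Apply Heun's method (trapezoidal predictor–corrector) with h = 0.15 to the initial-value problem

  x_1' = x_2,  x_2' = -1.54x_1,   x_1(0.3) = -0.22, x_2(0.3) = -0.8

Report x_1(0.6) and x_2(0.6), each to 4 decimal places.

Heun on (x_1,x_2): k1 = f(t_n, state_n); k2 = f(t_n + h, state_n + h·k1); state_{n+1} = state_n + (h/2)·(k1 + k2).
0.300000: (-0.220000, -0.800000)
  k1 = (-0.800000, 0.338800)
  predictor → (-0.340000, -0.749180)
  k2 = (-0.749180, 0.523600)
  → (-0.336189, -0.735320)
0.450000: (-0.336189, -0.735320)
  k1 = (-0.735320, 0.517730)
  predictor → (-0.446487, -0.657660)
  k2 = (-0.657660, 0.687589)
  → (-0.440662, -0.644921)
(x_1(0.6), x_2(0.6)) ≈ (-0.4407, -0.6449)

-0.4407, -0.6449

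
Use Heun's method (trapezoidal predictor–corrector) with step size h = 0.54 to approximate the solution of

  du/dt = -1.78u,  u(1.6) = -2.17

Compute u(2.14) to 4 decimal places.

-1.0866

Heun: k1 = f(t_n, u_n); k2 = f(t_n + h, u_n + h·k1); u_{n+1} = u_n + (h/2)·(k1 + k2).
t=1.600000, u=-2.170000:
  k1 = f(1.600000, -2.170000) = 3.862600
  k2 = f(2.140000, -0.084196) = 0.149869
  u ← -2.170000 + (0.54/2)·(3.862600 + 0.149869) = -1.086633
u(2.14) ≈ -1.0866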